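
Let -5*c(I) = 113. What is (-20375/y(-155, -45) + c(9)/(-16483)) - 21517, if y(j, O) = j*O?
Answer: -494824408543/22993785 ≈ -21520.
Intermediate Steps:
c(I) = -113/5 (c(I) = -⅕*113 = -113/5)
y(j, O) = O*j
(-20375/y(-155, -45) + c(9)/(-16483)) - 21517 = (-20375/((-45*(-155))) - 113/5/(-16483)) - 21517 = (-20375/6975 - 113/5*(-1/16483)) - 21517 = (-20375*1/6975 + 113/82415) - 21517 = (-815/279 + 113/82415) - 21517 = -67136698/22993785 - 21517 = -494824408543/22993785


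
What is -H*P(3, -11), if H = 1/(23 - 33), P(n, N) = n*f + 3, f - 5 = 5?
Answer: 33/10 ≈ 3.3000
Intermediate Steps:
f = 10 (f = 5 + 5 = 10)
P(n, N) = 3 + 10*n (P(n, N) = n*10 + 3 = 10*n + 3 = 3 + 10*n)
H = -1/10 (H = 1/(-10) = -1/10 ≈ -0.10000)
-H*P(3, -11) = -(-1)*(3 + 10*3)/10 = -(-1)*(3 + 30)/10 = -(-1)*33/10 = -1*(-33/10) = 33/10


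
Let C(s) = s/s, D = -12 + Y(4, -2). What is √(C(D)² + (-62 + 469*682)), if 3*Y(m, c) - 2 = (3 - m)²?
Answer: 3*√35533 ≈ 565.51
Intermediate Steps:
Y(m, c) = ⅔ + (3 - m)²/3
D = -11 (D = -12 + (⅔ + (-3 + 4)²/3) = -12 + (⅔ + (⅓)*1²) = -12 + (⅔ + (⅓)*1) = -12 + (⅔ + ⅓) = -12 + 1 = -11)
C(s) = 1
√(C(D)² + (-62 + 469*682)) = √(1² + (-62 + 469*682)) = √(1 + (-62 + 319858)) = √(1 + 319796) = √319797 = 3*√35533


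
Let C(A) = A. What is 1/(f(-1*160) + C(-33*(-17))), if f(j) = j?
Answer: 1/401 ≈ 0.0024938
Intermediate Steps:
1/(f(-1*160) + C(-33*(-17))) = 1/(-1*160 - 33*(-17)) = 1/(-160 + 561) = 1/401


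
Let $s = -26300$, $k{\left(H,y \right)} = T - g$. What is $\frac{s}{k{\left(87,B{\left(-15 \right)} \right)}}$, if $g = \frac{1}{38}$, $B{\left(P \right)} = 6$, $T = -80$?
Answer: $\frac{999400}{3041} \approx 328.64$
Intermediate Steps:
$g = \frac{1}{38} \approx 0.026316$
$k{\left(H,y \right)} = - \frac{3041}{38}$ ($k{\left(H,y \right)} = -80 - \frac{1}{38} = - \frac{3041}{38}$)
$\frac{s}{k{\left(87,B{\left(-15 \right)} \right)}} = - \frac{26300}{- \frac{3041}{38}} = \left(-26300\right) \left(- \frac{38}{3041}\right) = \frac{999400}{3041}$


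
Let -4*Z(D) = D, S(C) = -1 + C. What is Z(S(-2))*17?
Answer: 51/4 ≈ 12.750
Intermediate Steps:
Z(D) = -D/4
Z(S(-2))*17 = -(-1 - 2)/4*17 = -¼*(-3)*17 = (¾)*17 = 51/4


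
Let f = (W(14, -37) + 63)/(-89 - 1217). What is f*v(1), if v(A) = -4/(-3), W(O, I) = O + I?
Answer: -80/1959 ≈ -0.040837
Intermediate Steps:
W(O, I) = I + O
v(A) = 4/3 (v(A) = -4*(-⅓) = 4/3)
f = -20/653 (f = ((-37 + 14) + 63)/(-89 - 1217) = (-23 + 63)/(-1306) = 40*(-1/1306) = -20/653 ≈ -0.030628)
f*v(1) = -20/653*4/3 = -80/1959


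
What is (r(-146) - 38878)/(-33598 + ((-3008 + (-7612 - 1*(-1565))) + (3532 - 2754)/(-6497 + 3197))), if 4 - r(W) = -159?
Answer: 63879750/70377839 ≈ 0.90767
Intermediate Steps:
r(W) = 163 (r(W) = 4 - 1*(-159) = 4 + 159 = 163)
(r(-146) - 38878)/(-33598 + ((-3008 + (-7612 - 1*(-1565))) + (3532 - 2754)/(-6497 + 3197))) = (163 - 38878)/(-33598 + ((-3008 + (-7612 - 1*(-1565))) + (3532 - 2754)/(-6497 + 3197))) = -38715/(-33598 + ((-3008 + (-7612 + 1565)) + 778/(-3300))) = -38715/(-33598 + ((-3008 - 6047) + 778*(-1/3300))) = -38715/(-33598 + (-9055 - 389/1650)) = -38715/(-33598 - 14941139/1650) = -38715/(-70377839/1650) = -38715*(-1650/70377839) = 63879750/70377839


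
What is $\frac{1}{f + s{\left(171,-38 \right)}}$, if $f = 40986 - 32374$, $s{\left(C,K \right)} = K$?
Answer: $\frac{1}{8574} \approx 0.00011663$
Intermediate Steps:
$f = 8612$
$\frac{1}{f + s{\left(171,-38 \right)}} = \frac{1}{8612 - 38} = \frac{1}{8574}$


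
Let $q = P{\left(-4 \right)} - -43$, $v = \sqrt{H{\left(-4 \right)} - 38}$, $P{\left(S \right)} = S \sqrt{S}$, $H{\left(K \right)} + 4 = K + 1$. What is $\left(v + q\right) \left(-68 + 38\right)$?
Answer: $-1290 + 240 i - 90 i \sqrt{5} \approx -1290.0 + 38.754 i$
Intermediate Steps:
$H{\left(K \right)} = -3 + K$ ($H{\left(K \right)} = -4 + \left(K + 1\right) = -4 + \left(1 + K\right) = -3 + K$)
$P{\left(S \right)} = S^{\frac{3}{2}}$
$v = 3 i \sqrt{5}$ ($v = \sqrt{\left(-3 - 4\right) - 38} = \sqrt{-7 - 38} = \sqrt{-45} = 3 i \sqrt{5} \approx 6.7082 i$)
$q = 43 - 8 i$ ($q = \left(-4\right)^{\frac{3}{2}} - -43 = - 8 i + 43 = 43 - 8 i \approx 43.0 - 8.0 i$)
$\left(v + q\right) \left(-68 + 38\right) = \left(3 i \sqrt{5} + \left(43 - 8 i\right)\right) \left(-68 + 38\right) = \left(43 - 8 i + 3 i \sqrt{5}\right) \left(-30\right) = -1290 + 240 i - 90 i \sqrt{5}$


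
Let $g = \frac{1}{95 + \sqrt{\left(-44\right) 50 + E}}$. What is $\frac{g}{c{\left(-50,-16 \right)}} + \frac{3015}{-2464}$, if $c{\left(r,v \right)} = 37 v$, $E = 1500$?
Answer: $\frac{- 1115550 \sqrt{7} + 10597879 i}{455840 \left(- 19 i + 2 \sqrt{7}\right)} \approx -1.2236 + 4.5954 \cdot 10^{-6} i$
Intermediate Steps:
$g = \frac{1}{95 + 10 i \sqrt{7}}$ ($g = \frac{1}{95 + \sqrt{\left(-44\right) 50 + 1500}} = \frac{1}{95 + \sqrt{-2200 + 1500}} = \frac{1}{95 + \sqrt{-700}} = \frac{1}{95 + 10 i \sqrt{7}} \approx 0.0097686 - 0.0027206 i$)
$\frac{g}{c{\left(-50,-16 \right)}} + \frac{3015}{-2464} = \frac{\frac{19}{1945} - \frac{2 i \sqrt{7}}{1945}}{37 \left(-16\right)} + \frac{3015}{-2464} = \frac{\frac{19}{1945} - \frac{2 i \sqrt{7}}{1945}}{-592} + 3015 \left(- \frac{1}{2464}\right) = \left(\frac{19}{1945} - \frac{2 i \sqrt{7}}{1945}\right) \left(- \frac{1}{592}\right) - \frac{3015}{2464} = \left(- \frac{19}{1151440} + \frac{i \sqrt{7}}{575720}\right) - \frac{3015}{2464} = - \frac{216977401}{177321760} + \frac{i \sqrt{7}}{575720}$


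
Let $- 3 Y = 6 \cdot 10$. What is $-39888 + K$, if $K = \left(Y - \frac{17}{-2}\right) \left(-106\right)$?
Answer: $-38669$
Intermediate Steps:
$Y = -20$ ($Y = - \frac{6 \cdot 10}{3} = \left(- \frac{1}{3}\right) 60 = -20$)
$K = 1219$ ($K = \left(-20 - \frac{17}{-2}\right) \left(-106\right) = \left(-20 - - \frac{17}{2}\right) \left(-106\right) = \left(-20 + \frac{17}{2}\right) \left(-106\right) = \left(- \frac{23}{2}\right) \left(-106\right) = 1219$)
$-39888 + K = -39888 + 1219 = -38669$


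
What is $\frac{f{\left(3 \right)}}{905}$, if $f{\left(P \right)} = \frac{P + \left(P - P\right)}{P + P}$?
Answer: $\frac{1}{1810} \approx 0.00055249$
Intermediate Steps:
$f{\left(P \right)} = \frac{1}{2}$ ($f{\left(P \right)} = \frac{P + 0}{2 P} = P \frac{1}{2 P} = \frac{1}{2}$)
$\frac{f{\left(3 \right)}}{905} = \frac{1}{2 \cdot 905} = \frac{1}{2} \cdot \frac{1}{905} = \frac{1}{1810}$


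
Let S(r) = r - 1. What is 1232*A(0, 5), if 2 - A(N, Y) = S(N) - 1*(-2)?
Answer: 1232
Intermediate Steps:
S(r) = -1 + r
A(N, Y) = 1 - N (A(N, Y) = 2 - ((-1 + N) - 1*(-2)) = 2 - ((-1 + N) + 2) = 2 - (1 + N) = 2 + (-1 - N) = 1 - N)
1232*A(0, 5) = 1232*(1 - 1*0) = 1232*(1 + 0) = 1232*1 = 1232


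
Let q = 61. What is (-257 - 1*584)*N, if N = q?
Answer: -51301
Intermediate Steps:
N = 61
(-257 - 1*584)*N = (-257 - 1*584)*61 = (-257 - 584)*61 = -841*61 = -51301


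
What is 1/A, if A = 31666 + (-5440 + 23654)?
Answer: 1/49880 ≈ 2.0048e-5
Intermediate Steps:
A = 49880 (A = 31666 + 18214 = 49880)
1/A = 1/49880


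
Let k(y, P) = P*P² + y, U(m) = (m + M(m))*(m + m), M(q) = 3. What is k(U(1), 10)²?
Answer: 1016064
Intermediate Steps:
U(m) = 2*m*(3 + m) (U(m) = (m + 3)*(m + m) = (3 + m)*(2*m) = 2*m*(3 + m))
k(y, P) = y + P³ (k(y, P) = P³ + y = y + P³)
k(U(1), 10)² = (2*1*(3 + 1) + 10³)² = (2*1*4 + 1000)² = (8 + 1000)² = 1008² = 1016064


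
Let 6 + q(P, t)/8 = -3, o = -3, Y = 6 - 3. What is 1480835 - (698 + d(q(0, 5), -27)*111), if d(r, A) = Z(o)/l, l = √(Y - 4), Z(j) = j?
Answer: 1480137 - 333*I ≈ 1.4801e+6 - 333.0*I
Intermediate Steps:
Y = 3
q(P, t) = -72 (q(P, t) = -48 + 8*(-3) = -48 - 24 = -72)
l = I (l = √(3 - 4) = √(-1) = I ≈ 1.0*I)
d(r, A) = 3*I (d(r, A) = -3*(-I) = -(-3)*I = 3*I)
1480835 - (698 + d(q(0, 5), -27)*111) = 1480835 - (698 + (3*I)*111) = 1480835 - (698 + 333*I) = 1480835 + (-698 - 333*I) = 1480137 - 333*I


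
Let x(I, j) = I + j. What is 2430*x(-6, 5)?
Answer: -2430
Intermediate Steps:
2430*x(-6, 5) = 2430*(-6 + 5) = 2430*(-1) = -2430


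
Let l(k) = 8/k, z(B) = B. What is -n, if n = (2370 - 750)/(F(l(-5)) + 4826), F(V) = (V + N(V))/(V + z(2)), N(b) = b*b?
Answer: -4050/12071 ≈ -0.33552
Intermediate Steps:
N(b) = b²
F(V) = (V + V²)/(2 + V) (F(V) = (V + V²)/(V + 2) = (V + V²)/(2 + V))
n = 4050/12071 (n = (2370 - 750)/((8/(-5))*(1 + 8/(-5))/(2 + 8/(-5)) + 4826) = 1620/((8*(-⅕))*(1 + 8*(-⅕))/(2 + 8*(-⅕)) + 4826) = 1620/(-8*(1 - 8/5)/(5*(2 - 8/5)) + 4826) = 1620/(-8/5*(-⅗)/⅖ + 4826) = 1620/(-8/5*5/2*(-⅗) + 4826) = 1620/(12/5 + 4826) = 1620/(24142/5) = 1620*(5/24142) = 4050/12071 ≈ 0.33552)
-n = -1*4050/12071 = -4050/12071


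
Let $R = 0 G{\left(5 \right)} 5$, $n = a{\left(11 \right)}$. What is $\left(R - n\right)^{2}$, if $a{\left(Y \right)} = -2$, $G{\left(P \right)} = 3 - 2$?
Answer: $4$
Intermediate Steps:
$G{\left(P \right)} = 1$
$n = -2$
$R = 0$ ($R = 0 \cdot 1 \cdot 5 = 0 \cdot 5 = 0$)
$\left(R - n\right)^{2} = \left(0 - -2\right)^{2} = \left(0 + 2\right)^{2} = 2^{2} = 4$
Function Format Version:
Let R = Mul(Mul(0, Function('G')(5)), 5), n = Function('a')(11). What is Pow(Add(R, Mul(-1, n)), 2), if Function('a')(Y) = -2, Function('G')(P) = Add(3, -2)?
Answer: 4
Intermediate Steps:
Function('G')(P) = 1
n = -2
R = 0 (R = Mul(Mul(0, 1), 5) = Mul(0, 5) = 0)
Pow(Add(R, Mul(-1, n)), 2) = Pow(Add(0, Mul(-1, -2)), 2) = Pow(Add(0, 2), 2) = Pow(2, 2) = 4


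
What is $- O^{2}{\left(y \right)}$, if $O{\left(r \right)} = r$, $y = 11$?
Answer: $-121$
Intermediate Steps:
$- O^{2}{\left(y \right)} = - 11^{2} = \left(-1\right) 121 = -121$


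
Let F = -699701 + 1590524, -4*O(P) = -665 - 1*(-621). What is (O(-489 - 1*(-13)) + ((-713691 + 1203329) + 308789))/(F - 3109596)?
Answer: -266146/739591 ≈ -0.35986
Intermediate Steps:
O(P) = 11 (O(P) = -(-665 - 1*(-621))/4 = -(-665 + 621)/4 = -1/4*(-44) = 11)
F = 890823
(O(-489 - 1*(-13)) + ((-713691 + 1203329) + 308789))/(F - 3109596) = (11 + ((-713691 + 1203329) + 308789))/(890823 - 3109596) = (11 + (489638 + 308789))/(-2218773) = (11 + 798427)*(-1/2218773) = 798438*(-1/2218773) = -266146/739591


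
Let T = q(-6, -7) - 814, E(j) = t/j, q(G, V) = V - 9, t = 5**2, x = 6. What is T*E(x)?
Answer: -10375/3 ≈ -3458.3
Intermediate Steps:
t = 25
q(G, V) = -9 + V
E(j) = 25/j
T = -830 (T = (-9 - 7) - 814 = -16 - 814 = -830)
T*E(x) = -20750/6 = -830*25/6 = -10375/3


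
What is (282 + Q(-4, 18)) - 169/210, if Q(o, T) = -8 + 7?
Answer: 58841/210 ≈ 280.20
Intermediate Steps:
Q(o, T) = -1
(282 + Q(-4, 18)) - 169/210 = (282 - 1) - 169/210 = 281 - 169*1/210 = 281 - 169/210 = 58841/210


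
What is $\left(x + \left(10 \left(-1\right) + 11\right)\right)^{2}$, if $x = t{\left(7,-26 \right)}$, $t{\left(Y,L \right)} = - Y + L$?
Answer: $1024$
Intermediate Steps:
$t{\left(Y,L \right)} = L - Y$
$x = -33$ ($x = -26 - 7 = -33$)
$\left(x + \left(10 \left(-1\right) + 11\right)\right)^{2} = \left(-33 + \left(10 \left(-1\right) + 11\right)\right)^{2} = \left(-33 + \left(-10 + 11\right)\right)^{2} = \left(-33 + 1\right)^{2} = \left(-32\right)^{2} = 1024$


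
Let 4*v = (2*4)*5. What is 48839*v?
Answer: 488390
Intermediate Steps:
v = 10 (v = ((2*4)*5)/4 = (8*5)/4 = (1/4)*40 = 10)
48839*v = 48839*10 = 488390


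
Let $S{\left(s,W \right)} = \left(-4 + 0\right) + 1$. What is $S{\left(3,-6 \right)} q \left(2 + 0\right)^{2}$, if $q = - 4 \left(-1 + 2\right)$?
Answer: $48$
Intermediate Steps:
$q = -4$ ($q = \left(-4\right) 1 = -4$)
$S{\left(s,W \right)} = -3$ ($S{\left(s,W \right)} = -4 + 1 = -3$)
$S{\left(3,-6 \right)} q \left(2 + 0\right)^{2} = \left(-3\right) \left(-4\right) \left(2 + 0\right)^{2} = 12 \cdot 2^{2} = 12 \cdot 4 = 48$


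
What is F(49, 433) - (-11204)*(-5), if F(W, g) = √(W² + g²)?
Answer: -56020 + √189890 ≈ -55584.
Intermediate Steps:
F(49, 433) - (-11204)*(-5) = √(49² + 433²) - (-11204)*(-5) = √(2401 + 187489) - 1*56020 = √189890 - 56020 = -56020 + √189890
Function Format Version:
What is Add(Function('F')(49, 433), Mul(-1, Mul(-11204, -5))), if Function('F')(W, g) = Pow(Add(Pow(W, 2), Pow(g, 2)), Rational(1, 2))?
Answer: Add(-56020, Pow(189890, Rational(1, 2))) ≈ -55584.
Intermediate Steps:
Add(Function('F')(49, 433), Mul(-1, Mul(-11204, -5))) = Add(Pow(Add(Pow(49, 2), Pow(433, 2)), Rational(1, 2)), Mul(-1, Mul(-11204, -5))) = Add(Pow(Add(2401, 187489), Rational(1, 2)), Mul(-1, 56020)) = Add(Pow(189890, Rational(1, 2)), -56020) = Add(-56020, Pow(189890, Rational(1, 2)))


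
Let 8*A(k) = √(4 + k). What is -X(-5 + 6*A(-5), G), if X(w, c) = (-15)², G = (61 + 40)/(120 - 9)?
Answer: -225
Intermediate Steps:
A(k) = √(4 + k)/8
G = 101/111 ≈ 0.90991
X(w, c) = 225
-X(-5 + 6*A(-5), G) = -1*225 = -225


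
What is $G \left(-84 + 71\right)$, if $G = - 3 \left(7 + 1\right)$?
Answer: $312$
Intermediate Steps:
$G = -24$ ($G = \left(-3\right) 8 = -24$)
$G \left(-84 + 71\right) = - 24 \left(-84 + 71\right) = \left(-24\right) \left(-13\right) = 312$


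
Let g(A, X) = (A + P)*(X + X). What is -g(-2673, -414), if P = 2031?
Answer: -531576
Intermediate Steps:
g(A, X) = 2*X*(2031 + A) (g(A, X) = (A + 2031)*(X + X) = (2031 + A)*(2*X) = 2*X*(2031 + A))
-g(-2673, -414) = -2*(-414)*(2031 - 2673) = -2*(-414)*(-642) = -1*531576 = -531576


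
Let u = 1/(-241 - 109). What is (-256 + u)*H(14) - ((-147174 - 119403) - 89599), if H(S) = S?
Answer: 8814799/25 ≈ 3.5259e+5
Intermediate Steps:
u = -1/350 (u = 1/(-350) = -1/350 ≈ -0.0028571)
(-256 + u)*H(14) - ((-147174 - 119403) - 89599) = (-256 - 1/350)*14 - ((-147174 - 119403) - 89599) = -89601/350*14 - (-266577 - 89599) = -89601/25 - 1*(-356176) = -89601/25 + 356176 = 8814799/25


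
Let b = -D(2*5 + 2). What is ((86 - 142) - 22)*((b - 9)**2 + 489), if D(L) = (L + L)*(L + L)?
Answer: -26731692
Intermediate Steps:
D(L) = 4*L**2 (D(L) = (2*L)*(2*L) = 4*L**2)
b = -576 (b = -4*(2*5 + 2)**2 = -4*(10 + 2)**2 = -4*12**2 = -4*144 = -1*576 = -576)
((86 - 142) - 22)*((b - 9)**2 + 489) = ((86 - 142) - 22)*((-576 - 9)**2 + 489) = (-56 - 22)*((-585)**2 + 489) = -78*(342225 + 489) = -78*342714 = -26731692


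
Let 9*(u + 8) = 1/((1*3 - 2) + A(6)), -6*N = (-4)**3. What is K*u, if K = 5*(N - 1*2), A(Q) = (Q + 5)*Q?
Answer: -626990/1809 ≈ -346.59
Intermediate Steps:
A(Q) = Q*(5 + Q) (A(Q) = (5 + Q)*Q = Q*(5 + Q))
N = 32/3 (N = -1/6*(-4)**3 = -1/6*(-64) = 32/3 ≈ 10.667)
K = 130/3 (K = 5*(32/3 - 1*2) = 5*(32/3 - 2) = 5*(26/3) = 130/3 ≈ 43.333)
u = -4823/603 (u = -8 + 1/(9*((1*3 - 2) + 6*(5 + 6))) = -8 + 1/(9*((3 - 2) + 6*11)) = -8 + 1/(9*(1 + 66)) = -8 + (1/9)/67 = -8 + (1/9)*(1/67) = -8 + 1/603 = -4823/603 ≈ -7.9983)
K*u = (130/3)*(-4823/603) = -626990/1809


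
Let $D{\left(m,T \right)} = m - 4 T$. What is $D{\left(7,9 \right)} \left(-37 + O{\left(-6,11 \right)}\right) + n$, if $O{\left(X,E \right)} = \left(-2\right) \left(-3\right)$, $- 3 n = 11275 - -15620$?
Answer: $-8066$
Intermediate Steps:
$n = -8965$ ($n = - \frac{11275 - -15620}{3} = - \frac{11275 + 15620}{3} = \left(- \frac{1}{3}\right) 26895 = -8965$)
$O{\left(X,E \right)} = 6$
$D{\left(7,9 \right)} \left(-37 + O{\left(-6,11 \right)}\right) + n = \left(7 - 36\right) \left(-37 + 6\right) - 8965 = \left(7 - 36\right) \left(-31\right) - 8965 = \left(-29\right) \left(-31\right) - 8965 = 899 - 8965 = -8066$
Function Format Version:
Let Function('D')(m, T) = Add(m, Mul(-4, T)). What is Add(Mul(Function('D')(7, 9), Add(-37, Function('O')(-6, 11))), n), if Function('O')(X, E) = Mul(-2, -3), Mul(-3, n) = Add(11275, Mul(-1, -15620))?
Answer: -8066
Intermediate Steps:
n = -8965 (n = Mul(Rational(-1, 3), Add(11275, Mul(-1, -15620))) = Mul(Rational(-1, 3), Add(11275, 15620)) = Mul(Rational(-1, 3), 26895) = -8965)
Function('O')(X, E) = 6
Add(Mul(Function('D')(7, 9), Add(-37, Function('O')(-6, 11))), n) = Add(Mul(Add(7, Mul(-4, 9)), Add(-37, 6)), -8965) = Add(Mul(Add(7, -36), -31), -8965) = Add(Mul(-29, -31), -8965) = Add(899, -8965) = -8066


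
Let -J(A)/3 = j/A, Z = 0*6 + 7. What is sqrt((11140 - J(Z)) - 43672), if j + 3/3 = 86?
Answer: I*sqrt(1592283)/7 ≈ 180.27*I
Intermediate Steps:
j = 85 (j = -1 + 86 = 85)
Z = 7 (Z = 0 + 7 = 7)
J(A) = -255/A
sqrt((11140 - J(Z)) - 43672) = sqrt((11140 - (-255)/7) - 43672) = sqrt((11140 - 1*(-255/7)) - 43672) = sqrt((11140 + 255/7) - 43672) = sqrt(78235/7 - 43672) = sqrt(-227469/7) = I*sqrt(1592283)/7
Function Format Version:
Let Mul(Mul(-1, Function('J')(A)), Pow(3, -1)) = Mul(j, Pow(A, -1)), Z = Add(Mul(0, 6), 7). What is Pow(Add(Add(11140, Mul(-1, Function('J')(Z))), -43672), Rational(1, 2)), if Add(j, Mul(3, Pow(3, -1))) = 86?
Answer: Mul(Rational(1, 7), I, Pow(1592283, Rational(1, 2))) ≈ Mul(180.27, I)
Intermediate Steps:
j = 85 (j = Add(-1, 86) = 85)
Z = 7 (Z = Add(0, 7) = 7)
Function('J')(A) = Mul(-255, Pow(A, -1)) (Function('J')(A) = Mul(-3, Mul(85, Pow(A, -1))) = Mul(-255, Pow(A, -1)))
Pow(Add(Add(11140, Mul(-1, Function('J')(Z))), -43672), Rational(1, 2)) = Pow(Add(Add(11140, Mul(-1, Mul(-255, Pow(7, -1)))), -43672), Rational(1, 2)) = Pow(Add(Add(11140, Mul(-1, Mul(-255, Rational(1, 7)))), -43672), Rational(1, 2)) = Pow(Add(Add(11140, Mul(-1, Rational(-255, 7))), -43672), Rational(1, 2)) = Pow(Add(Add(11140, Rational(255, 7)), -43672), Rational(1, 2)) = Pow(Add(Rational(78235, 7), -43672), Rational(1, 2)) = Pow(Rational(-227469, 7), Rational(1, 2)) = Mul(Rational(1, 7), I, Pow(1592283, Rational(1, 2)))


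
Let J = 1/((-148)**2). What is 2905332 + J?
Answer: 63638392129/21904 ≈ 2.9053e+6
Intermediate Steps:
J = 1/21904 ≈ 4.5654e-5
2905332 + J = 2905332 + 1/21904 = 63638392129/21904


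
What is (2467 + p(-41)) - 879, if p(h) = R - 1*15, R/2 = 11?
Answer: 1595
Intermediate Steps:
R = 22 (R = 2*11 = 22)
p(h) = 7 (p(h) = 22 - 1*15 = 22 - 15 = 7)
(2467 + p(-41)) - 879 = (2467 + 7) - 879 = 2474 - 879 = 1595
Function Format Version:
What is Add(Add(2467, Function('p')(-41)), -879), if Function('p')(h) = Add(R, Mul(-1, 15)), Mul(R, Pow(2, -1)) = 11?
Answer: 1595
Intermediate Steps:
R = 22 (R = Mul(2, 11) = 22)
Function('p')(h) = 7 (Function('p')(h) = Add(22, Mul(-1, 15)) = Add(22, -15) = 7)
Add(Add(2467, Function('p')(-41)), -879) = Add(Add(2467, 7), -879) = Add(2474, -879) = 1595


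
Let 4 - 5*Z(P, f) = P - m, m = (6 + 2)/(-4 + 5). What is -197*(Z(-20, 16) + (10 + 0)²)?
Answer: -104804/5 ≈ -20961.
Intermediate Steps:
m = 8 (m = 8/1 = 8*1 = 8)
Z(P, f) = 12/5 - P/5 (Z(P, f) = ⅘ - (P - 1*8)/5 = ⅘ - (P - 8)/5 = ⅘ - (-8 + P)/5 = ⅘ + (8/5 - P/5) = 12/5 - P/5)
-197*(Z(-20, 16) + (10 + 0)²) = -197*((12/5 - ⅕*(-20)) + (10 + 0)²) = -197*((12/5 + 4) + 10²) = -197*(32/5 + 100) = -197*532/5 = -104804/5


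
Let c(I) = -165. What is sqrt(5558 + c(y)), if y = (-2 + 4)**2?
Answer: sqrt(5393) ≈ 73.437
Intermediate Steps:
y = 4 (y = 2**2 = 4)
sqrt(5558 + c(y)) = sqrt(5558 - 165) = sqrt(5393)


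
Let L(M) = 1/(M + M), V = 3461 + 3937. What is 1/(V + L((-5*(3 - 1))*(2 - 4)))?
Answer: 40/295921 ≈ 0.00013517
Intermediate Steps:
V = 7398
L(M) = 1/(2*M)
1/(V + L((-5*(3 - 1))*(2 - 4))) = 1/(7398 + 1/(2*(((-5*(3 - 1))*(2 - 4))))) = 1/(7398 + 1/(2*((-5*2*(-2))))) = 1/(7398 + 1/(2*((-10*(-2))))) = 1/(7398 + (½)/20) = 1/(7398 + (½)*(1/20)) = 1/(7398 + 1/40) = 1/(295921/40) = 40/295921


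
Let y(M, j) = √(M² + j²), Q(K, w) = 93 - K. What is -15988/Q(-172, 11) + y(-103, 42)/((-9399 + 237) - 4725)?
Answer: -15988/265 - √12373/13887 ≈ -60.340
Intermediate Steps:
-15988/Q(-172, 11) + y(-103, 42)/((-9399 + 237) - 4725) = -15988/(93 - 1*(-172)) + √((-103)² + 42²)/((-9399 + 237) - 4725) = -15988/(93 + 172) + √(10609 + 1764)/(-9162 - 4725) = -15988/265 + √12373/(-13887) = -15988*1/265 + √12373*(-1/13887) = -15988/265 - √12373/13887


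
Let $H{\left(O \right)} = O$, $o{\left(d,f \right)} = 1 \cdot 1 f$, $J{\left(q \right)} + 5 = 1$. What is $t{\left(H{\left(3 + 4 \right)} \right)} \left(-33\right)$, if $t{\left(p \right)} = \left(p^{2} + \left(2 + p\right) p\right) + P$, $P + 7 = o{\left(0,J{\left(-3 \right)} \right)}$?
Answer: $-3333$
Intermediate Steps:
$J{\left(q \right)} = -4$ ($J{\left(q \right)} = -5 + 1 = -4$)
$o{\left(d,f \right)} = f$ ($o{\left(d,f \right)} = 1 f = f$)
$P = -11$ ($P = -7 - 4 = -11$)
$t{\left(p \right)} = -11 + p^{2} + p \left(2 + p\right)$ ($t{\left(p \right)} = \left(p^{2} + \left(2 + p\right) p\right) - 11 = \left(p^{2} + p \left(2 + p\right)\right) - 11 = -11 + p^{2} + p \left(2 + p\right)$)
$t{\left(H{\left(3 + 4 \right)} \right)} \left(-33\right) = \left(-11 + 2 \left(3 + 4\right) + 2 \left(3 + 4\right)^{2}\right) \left(-33\right) = \left(-11 + 2 \cdot 7 + 2 \cdot 7^{2}\right) \left(-33\right) = \left(-11 + 14 + 2 \cdot 49\right) \left(-33\right) = \left(-11 + 14 + 98\right) \left(-33\right) = 101 \left(-33\right) = -3333$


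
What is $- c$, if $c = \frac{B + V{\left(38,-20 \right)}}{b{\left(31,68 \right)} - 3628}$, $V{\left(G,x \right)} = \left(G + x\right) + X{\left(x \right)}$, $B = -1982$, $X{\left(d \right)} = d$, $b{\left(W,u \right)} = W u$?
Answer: $- \frac{124}{95} \approx -1.3053$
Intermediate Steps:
$V{\left(G,x \right)} = G + 2 x$ ($V{\left(G,x \right)} = \left(G + x\right) + x = G + 2 x$)
$c = \frac{124}{95}$ ($c = \frac{-1982 + \left(38 + 2 \left(-20\right)\right)}{31 \cdot 68 - 3628} = \frac{-1982 + \left(38 - 40\right)}{2108 - 3628} = \frac{-1982 - 2}{-1520} = \left(-1984\right) \left(- \frac{1}{1520}\right) = \frac{124}{95} \approx 1.3053$)
$- c = \left(-1\right) \frac{124}{95} = - \frac{124}{95}$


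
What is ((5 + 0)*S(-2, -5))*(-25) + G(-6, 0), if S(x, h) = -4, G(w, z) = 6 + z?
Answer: 506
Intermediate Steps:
((5 + 0)*S(-2, -5))*(-25) + G(-6, 0) = ((5 + 0)*(-4))*(-25) + (6 + 0) = (5*(-4))*(-25) + 6 = -20*(-25) + 6 = 500 + 6 = 506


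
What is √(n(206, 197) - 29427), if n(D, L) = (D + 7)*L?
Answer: √12534 ≈ 111.96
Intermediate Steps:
n(D, L) = L*(7 + D) (n(D, L) = (7 + D)*L = L*(7 + D))
√(n(206, 197) - 29427) = √(197*(7 + 206) - 29427) = √(197*213 - 29427) = √(41961 - 29427) = √12534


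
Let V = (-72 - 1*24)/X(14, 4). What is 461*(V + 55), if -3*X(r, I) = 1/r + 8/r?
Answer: 231883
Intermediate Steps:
X(r, I) = -3/r (X(r, I) = -(1/r + 8/r)/3 = -3/r)
V = 448 (V = (-72 - 1*24)/((-3/14)) = (-72 - 24)/((-3*1/14)) = -96/(-3/14) = -96*(-14/3) = 448)
461*(V + 55) = 461*(448 + 55) = 461*503 = 231883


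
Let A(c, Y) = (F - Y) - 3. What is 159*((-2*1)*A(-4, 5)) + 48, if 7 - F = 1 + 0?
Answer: 684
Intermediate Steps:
F = 6 (F = 7 - (1 + 0) = 7 - 1*1 = 7 - 1 = 6)
A(c, Y) = 3 - Y (A(c, Y) = (6 - Y) - 3 = 3 - Y)
159*((-2*1)*A(-4, 5)) + 48 = 159*((-2*1)*(3 - 1*5)) + 48 = 159*(-2*(3 - 5)) + 48 = 159*(-2*(-2)) + 48 = 159*4 + 48 = 636 + 48 = 684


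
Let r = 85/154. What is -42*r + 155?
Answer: 1450/11 ≈ 131.82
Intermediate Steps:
r = 85/154 (r = 85*(1/154) = 85/154 ≈ 0.55195)
-42*r + 155 = -42*85/154 + 155 = -255/11 + 155 = 1450/11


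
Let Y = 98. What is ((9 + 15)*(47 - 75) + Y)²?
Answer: 329476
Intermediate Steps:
((9 + 15)*(47 - 75) + Y)² = ((9 + 15)*(47 - 75) + 98)² = (24*(-28) + 98)² = (-672 + 98)² = (-574)² = 329476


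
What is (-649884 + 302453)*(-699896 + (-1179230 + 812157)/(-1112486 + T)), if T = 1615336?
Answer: 122275932986991063/502850 ≈ 2.4317e+11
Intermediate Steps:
(-649884 + 302453)*(-699896 + (-1179230 + 812157)/(-1112486 + T)) = (-649884 + 302453)*(-699896 + (-1179230 + 812157)/(-1112486 + 1615336)) = -347431*(-699896 - 367073/502850) = -347431*(-351943070673/502850) = 122275932986991063/502850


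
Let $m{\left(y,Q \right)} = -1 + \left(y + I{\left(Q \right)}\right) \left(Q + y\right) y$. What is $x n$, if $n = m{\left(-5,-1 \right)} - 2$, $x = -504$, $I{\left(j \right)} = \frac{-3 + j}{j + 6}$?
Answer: $89208$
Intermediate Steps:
$I{\left(j \right)} = \frac{-3 + j}{6 + j}$
$m{\left(y,Q \right)} = -1 + y \left(Q + y\right) \left(y + \frac{-3 + Q}{6 + Q}\right)$ ($m{\left(y,Q \right)} = -1 + \left(y + \frac{-3 + Q}{6 + Q}\right) \left(Q + y\right) y = -1 + \left(Q + y\right) \left(y + \frac{-3 + Q}{6 + Q}\right) y = -1 + y \left(Q + y\right) \left(y + \frac{-3 + Q}{6 + Q}\right)$)
$n = -177$ ($n = \frac{\left(-5\right)^{2} \left(-3 - 1\right) + \left(6 - 1\right) \left(-1 + \left(-5\right)^{3} - \left(-5\right)^{2}\right) - - 5 \left(-3 - 1\right)}{6 - 1} - 2 = \frac{25 \left(-4\right) + 5 \left(-1 - 125 - 25\right) - \left(-5\right) \left(-4\right)}{5} - 2 = \frac{-100 + 5 \left(-1 - 125 - 25\right) - 20}{5} - 2 = \frac{-100 + 5 \left(-151\right) - 20}{5} - 2 = \frac{-100 - 755 - 20}{5} - 2 = \frac{1}{5} \left(-875\right) - 2 = -175 - 2 = -177$)
$x n = \left(-504\right) \left(-177\right) = 89208$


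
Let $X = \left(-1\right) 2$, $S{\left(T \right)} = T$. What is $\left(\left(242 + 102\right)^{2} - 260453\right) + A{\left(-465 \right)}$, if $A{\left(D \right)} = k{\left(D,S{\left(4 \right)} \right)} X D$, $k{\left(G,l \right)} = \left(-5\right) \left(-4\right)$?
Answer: $-123517$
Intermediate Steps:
$X = -2$
$k{\left(G,l \right)} = 20$
$A{\left(D \right)} = - 40 D$ ($A{\left(D \right)} = 20 \left(-2\right) D = - 40 D$)
$\left(\left(242 + 102\right)^{2} - 260453\right) + A{\left(-465 \right)} = \left(\left(242 + 102\right)^{2} - 260453\right) - -18600 = \left(344^{2} - 260453\right) + 18600 = \left(118336 - 260453\right) + 18600 = -142117 + 18600 = -123517$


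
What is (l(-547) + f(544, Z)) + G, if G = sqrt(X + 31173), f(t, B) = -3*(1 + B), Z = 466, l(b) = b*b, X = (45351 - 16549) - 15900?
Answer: 297808 + 5*sqrt(1763) ≈ 2.9802e+5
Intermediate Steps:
X = 12902 (X = 28802 - 15900 = 12902)
l(b) = b**2
f(t, B) = -3 - 3*B
G = 5*sqrt(1763) (G = sqrt(12902 + 31173) = sqrt(44075) = 5*sqrt(1763) ≈ 209.94)
(l(-547) + f(544, Z)) + G = ((-547)**2 + (-3 - 3*466)) + 5*sqrt(1763) = (299209 + (-3 - 1398)) + 5*sqrt(1763) = (299209 - 1401) + 5*sqrt(1763) = 297808 + 5*sqrt(1763)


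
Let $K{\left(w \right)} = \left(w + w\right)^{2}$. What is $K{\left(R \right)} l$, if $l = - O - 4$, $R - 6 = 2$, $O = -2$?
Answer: $-512$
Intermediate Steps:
$R = 8$ ($R = 6 + 2 = 8$)
$K{\left(w \right)} = 4 w^{2}$ ($K{\left(w \right)} = \left(2 w\right)^{2} = 4 w^{2}$)
$l = -2$ ($l = \left(-1\right) \left(-2\right) - 4 = 2 - 4 = -2$)
$K{\left(R \right)} l = 4 \cdot 8^{2} \left(-2\right) = 4 \cdot 64 \left(-2\right) = 256 \left(-2\right) = -512$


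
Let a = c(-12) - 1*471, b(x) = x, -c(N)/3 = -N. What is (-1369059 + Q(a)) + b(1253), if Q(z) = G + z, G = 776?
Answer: -1367537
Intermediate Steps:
c(N) = 3*N (c(N) = -(-3)*N = 3*N)
a = -507 (a = 3*(-12) - 1*471 = -36 - 471 = -507)
Q(z) = 776 + z
(-1369059 + Q(a)) + b(1253) = (-1369059 + (776 - 507)) + 1253 = (-1369059 + 269) + 1253 = -1368790 + 1253 = -1367537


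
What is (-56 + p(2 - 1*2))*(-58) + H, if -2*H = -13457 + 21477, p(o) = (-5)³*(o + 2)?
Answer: 13738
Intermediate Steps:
p(o) = -250 - 125*o (p(o) = -125*(2 + o) = -250 - 125*o)
H = -4010 (H = -(-13457 + 21477)/2 = -½*8020 = -4010)
(-56 + p(2 - 1*2))*(-58) + H = (-56 + (-250 - 125*(2 - 1*2)))*(-58) - 4010 = (-56 + (-250 - 125*(2 - 2)))*(-58) - 4010 = (-56 + (-250 - 125*0))*(-58) - 4010 = (-56 + (-250 + 0))*(-58) - 4010 = (-56 - 250)*(-58) - 4010 = -306*(-58) - 4010 = 17748 - 4010 = 13738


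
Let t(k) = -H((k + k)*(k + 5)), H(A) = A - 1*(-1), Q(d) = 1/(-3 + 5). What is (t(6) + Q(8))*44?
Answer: -5830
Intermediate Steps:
Q(d) = 1/2
H(A) = 1 + A (H(A) = A + 1 = 1 + A)
t(k) = -1 - 2*k*(5 + k) (t(k) = -(1 + (k + k)*(k + 5)) = -(1 + (2*k)*(5 + k)) = -(1 + 2*k*(5 + k)) = -1 - 2*k*(5 + k))
(t(6) + Q(8))*44 = ((-1 - 2*6*(5 + 6)) + 1/2)*44 = ((-1 - 2*6*11) + 1/2)*44 = ((-1 - 132) + 1/2)*44 = (-133 + 1/2)*44 = -265/2*44 = -5830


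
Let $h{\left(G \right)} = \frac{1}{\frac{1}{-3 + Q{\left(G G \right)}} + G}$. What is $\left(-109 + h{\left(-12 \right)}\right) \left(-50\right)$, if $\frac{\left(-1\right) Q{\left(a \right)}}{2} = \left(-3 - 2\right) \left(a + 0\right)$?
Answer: $\frac{94046200}{17243} \approx 5454.2$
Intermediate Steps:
$Q{\left(a \right)} = 10 a$ ($Q{\left(a \right)} = - 2 \left(-3 - 2\right) \left(a + 0\right) = - 2 \left(- 5 a\right) = 10 a$)
$h{\left(G \right)} = \frac{1}{G + \frac{1}{-3 + 10 G^{2}}}$ ($h{\left(G \right)} = \frac{1}{\frac{1}{-3 + 10 G G} + G} = \frac{1}{\frac{1}{-3 + 10 G^{2}} + G} = \frac{1}{G + \frac{1}{-3 + 10 G^{2}}}$)
$\left(-109 + h{\left(-12 \right)}\right) \left(-50\right) = \left(-109 + \frac{-3 + 10 \left(-12\right)^{2}}{1 - -36 + 10 \left(-12\right)^{3}}\right) \left(-50\right) = \left(-109 + \frac{-3 + 10 \cdot 144}{1 + 36 + 10 \left(-1728\right)}\right) \left(-50\right) = \left(-109 + \frac{-3 + 1440}{1 + 36 - 17280}\right) \left(-50\right) = \left(-109 + \frac{1}{-17243} \cdot 1437\right) \left(-50\right) = \left(-109 - \frac{1437}{17243}\right) \left(-50\right) = \left(- \frac{1880924}{17243}\right) \left(-50\right) = \frac{94046200}{17243}$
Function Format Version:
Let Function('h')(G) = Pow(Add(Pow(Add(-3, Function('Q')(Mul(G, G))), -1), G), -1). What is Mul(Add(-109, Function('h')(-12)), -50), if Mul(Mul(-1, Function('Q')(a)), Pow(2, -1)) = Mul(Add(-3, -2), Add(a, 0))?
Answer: Rational(94046200, 17243) ≈ 5454.2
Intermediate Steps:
Function('Q')(a) = Mul(10, a) (Function('Q')(a) = Mul(-2, Mul(Add(-3, -2), Add(a, 0))) = Mul(-2, Mul(-5, a)) = Mul(10, a))
Function('h')(G) = Pow(Add(G, Pow(Add(-3, Mul(10, Pow(G, 2))), -1)), -1) (Function('h')(G) = Pow(Add(Pow(Add(-3, Mul(10, Mul(G, G))), -1), G), -1) = Pow(Add(Pow(Add(-3, Mul(10, Pow(G, 2))), -1), G), -1) = Pow(Add(G, Pow(Add(-3, Mul(10, Pow(G, 2))), -1)), -1))
Mul(Add(-109, Function('h')(-12)), -50) = Mul(Add(-109, Mul(Pow(Add(1, Mul(-3, -12), Mul(10, Pow(-12, 3))), -1), Add(-3, Mul(10, Pow(-12, 2))))), -50) = Mul(Add(-109, Mul(Pow(Add(1, 36, Mul(10, -1728)), -1), Add(-3, Mul(10, 144)))), -50) = Mul(Add(-109, Mul(Pow(Add(1, 36, -17280), -1), Add(-3, 1440))), -50) = Mul(Add(-109, Mul(Pow(-17243, -1), 1437)), -50) = Mul(Add(-109, Mul(Rational(-1, 17243), 1437)), -50) = Mul(Add(-109, Rational(-1437, 17243)), -50) = Mul(Rational(-1880924, 17243), -50) = Rational(94046200, 17243)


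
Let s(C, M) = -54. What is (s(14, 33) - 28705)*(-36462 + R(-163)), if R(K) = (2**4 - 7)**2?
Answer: 1046281179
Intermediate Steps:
R(K) = 81 (R(K) = (16 - 7)**2 = 9**2 = 81)
(s(14, 33) - 28705)*(-36462 + R(-163)) = (-54 - 28705)*(-36462 + 81) = -28759*(-36381) = 1046281179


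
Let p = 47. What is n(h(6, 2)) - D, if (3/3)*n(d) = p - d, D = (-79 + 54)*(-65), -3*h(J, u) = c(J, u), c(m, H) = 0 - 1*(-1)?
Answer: -4733/3 ≈ -1577.7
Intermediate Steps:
c(m, H) = 1 (c(m, H) = 0 + 1 = 1)
h(J, u) = -1/3 (h(J, u) = -1/3*1 = -1/3)
D = 1625 (D = -25*(-65) = 1625)
n(d) = 47 - d
n(h(6, 2)) - D = (47 - 1*(-1/3)) - 1*1625 = (47 + 1/3) - 1625 = 142/3 - 1625 = -4733/3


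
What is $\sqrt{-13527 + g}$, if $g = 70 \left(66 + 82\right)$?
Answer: $i \sqrt{3167} \approx 56.276 i$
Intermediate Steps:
$g = 10360$ ($g = 70 \cdot 148 = 10360$)
$\sqrt{-13527 + g} = \sqrt{-13527 + 10360} = \sqrt{-3167} = i \sqrt{3167}$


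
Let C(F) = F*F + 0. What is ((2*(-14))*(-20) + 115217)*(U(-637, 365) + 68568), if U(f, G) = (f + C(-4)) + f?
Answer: 7792949870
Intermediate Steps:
C(F) = F² (C(F) = F² + 0 = F²)
U(f, G) = 16 + 2*f (U(f, G) = (f + (-4)²) + f = (f + 16) + f = (16 + f) + f = 16 + 2*f)
((2*(-14))*(-20) + 115217)*(U(-637, 365) + 68568) = ((2*(-14))*(-20) + 115217)*((16 + 2*(-637)) + 68568) = (-28*(-20) + 115217)*((16 - 1274) + 68568) = (560 + 115217)*(-1258 + 68568) = 115777*67310 = 7792949870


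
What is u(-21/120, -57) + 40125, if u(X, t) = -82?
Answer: 40043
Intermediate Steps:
u(-21/120, -57) + 40125 = -82 + 40125 = 40043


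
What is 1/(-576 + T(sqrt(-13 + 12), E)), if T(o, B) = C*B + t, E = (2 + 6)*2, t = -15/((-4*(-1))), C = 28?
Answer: -4/527 ≈ -0.0075901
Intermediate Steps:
t = -15/4 ≈ -3.7500
E = 16 (E = 8*2 = 16)
T(o, B) = -15/4 + 28*B (T(o, B) = 28*B - 15/4 = -15/4 + 28*B)
1/(-576 + T(sqrt(-13 + 12), E)) = 1/(-576 + (-15/4 + 28*16)) = 1/(-576 + (-15/4 + 448)) = 1/(-576 + 1777/4) = 1/(-527/4) = -4/527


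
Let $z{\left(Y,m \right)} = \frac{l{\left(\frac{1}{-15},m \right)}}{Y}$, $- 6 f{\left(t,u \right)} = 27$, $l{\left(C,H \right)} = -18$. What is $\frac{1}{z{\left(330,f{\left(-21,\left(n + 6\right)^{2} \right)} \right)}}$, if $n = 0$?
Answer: $- \frac{55}{3} \approx -18.333$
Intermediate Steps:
$f{\left(t,u \right)} = - \frac{9}{2}$ ($f{\left(t,u \right)} = \left(- \frac{1}{6}\right) 27 = - \frac{9}{2}$)
$z{\left(Y,m \right)} = - \frac{18}{Y}$
$\frac{1}{z{\left(330,f{\left(-21,\left(n + 6\right)^{2} \right)} \right)}} = \frac{1}{\left(-18\right) \frac{1}{330}} = \frac{1}{- \frac{3}{55}} = - \frac{55}{3}$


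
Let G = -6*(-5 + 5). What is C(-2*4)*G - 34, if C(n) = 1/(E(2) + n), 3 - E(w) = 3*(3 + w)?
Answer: -34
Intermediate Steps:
E(w) = -6 - 3*w (E(w) = 3 - 3*(3 + w) = 3 - (9 + 3*w) = 3 + (-9 - 3*w) = -6 - 3*w)
G = 0 (G = -6*0 = 0)
C(n) = 1/(-12 + n) (C(n) = 1/((-6 - 3*2) + n) = 1/((-6 - 6) + n) = 1/(-12 + n))
C(-2*4)*G - 34 = 0/(-12 - 2*4) - 34 = 0/(-12 - 8) - 34 = 0/(-20) - 34 = -1/20*0 - 34 = 0 - 34 = -34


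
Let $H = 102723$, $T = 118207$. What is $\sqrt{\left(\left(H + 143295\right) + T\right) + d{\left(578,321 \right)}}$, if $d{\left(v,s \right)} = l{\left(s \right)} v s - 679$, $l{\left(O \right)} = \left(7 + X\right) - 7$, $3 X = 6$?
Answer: $\sqrt{734622} \approx 857.1$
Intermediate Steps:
$X = 2$ ($X = \frac{1}{3} \cdot 6 = 2$)
$l{\left(O \right)} = 2$ ($l{\left(O \right)} = \left(7 + 2\right) - 7 = 9 - 7 = 2$)
$d{\left(v,s \right)} = -679 + 2 s v$ ($d{\left(v,s \right)} = 2 v s - 679 = 2 s v - 679 = -679 + 2 s v$)
$\sqrt{\left(\left(H + 143295\right) + T\right) + d{\left(578,321 \right)}} = \sqrt{\left(\left(102723 + 143295\right) + 118207\right) - \left(679 - 371076\right)} = \sqrt{\left(246018 + 118207\right) + \left(-679 + 371076\right)} = \sqrt{364225 + 370397} = \sqrt{734622}$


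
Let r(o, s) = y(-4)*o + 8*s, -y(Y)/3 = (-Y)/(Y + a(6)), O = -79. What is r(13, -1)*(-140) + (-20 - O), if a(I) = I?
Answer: 12099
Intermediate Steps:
y(Y) = 3*Y/(6 + Y) (y(Y) = -3*(-Y)/(Y + 6) = -3*(-Y)/(6 + Y) = -(-3)*Y/(6 + Y) = 3*Y/(6 + Y))
r(o, s) = -6*o + 8*s (r(o, s) = (3*(-4)/(6 - 4))*o + 8*s = (3*(-4)/2)*o + 8*s = (3*(-4)*(1/2))*o + 8*s = -6*o + 8*s)
r(13, -1)*(-140) + (-20 - O) = (-6*13 + 8*(-1))*(-140) + (-20 - 1*(-79)) = (-78 - 8)*(-140) + (-20 + 79) = -86*(-140) + 59 = 12040 + 59 = 12099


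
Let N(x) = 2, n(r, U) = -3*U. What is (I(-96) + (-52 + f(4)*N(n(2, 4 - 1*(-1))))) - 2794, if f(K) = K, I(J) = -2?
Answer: -2840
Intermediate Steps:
(I(-96) + (-52 + f(4)*N(n(2, 4 - 1*(-1))))) - 2794 = (-2 + (-52 + 4*2)) - 2794 = (-2 + (-52 + 8)) - 2794 = (-2 - 44) - 2794 = -46 - 2794 = -2840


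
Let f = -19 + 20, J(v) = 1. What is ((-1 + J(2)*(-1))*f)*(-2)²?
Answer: -8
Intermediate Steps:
f = 1
((-1 + J(2)*(-1))*f)*(-2)² = ((-1 + 1*(-1))*1)*(-2)² = ((-1 - 1)*1)*4 = -2*1*4 = -2*4 = -8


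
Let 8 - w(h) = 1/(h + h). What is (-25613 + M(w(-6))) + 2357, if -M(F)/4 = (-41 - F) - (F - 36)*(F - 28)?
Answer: -750083/36 ≈ -20836.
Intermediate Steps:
w(h) = 8 - 1/(2*h) (w(h) = 8 - 1/(h + h) = 8 - 1/(2*h))
M(F) = 164 + 4*F + 4*(-36 + F)*(-28 + F) (M(F) = -4*((-41 - F) - (F - 36)*(F - 28)) = -4*((-41 - F) - (-36 + F)*(-28 + F)) = -4*(-41 - F - (-36 + F)*(-28 + F)) = 164 + 4*F + 4*(-36 + F)*(-28 + F))
(-25613 + M(w(-6))) + 2357 = (-25613 + (4196 - 252*(8 - 1/2/(-6)) + 4*(8 - 1/2/(-6))**2)) + 2357 = (-25613 + (4196 - 252*(8 - 1/2*(-1/6)) + 4*(8 - 1/2*(-1/6))**2)) + 2357 = (-25613 + (4196 - 252*(8 + 1/12) + 4*(8 + 1/12)**2)) + 2357 = (-25613 + (4196 - 252*97/12 + 4*(97/12)**2)) + 2357 = (-25613 + (4196 - 2037 + 4*(9409/144))) + 2357 = (-25613 + (4196 - 2037 + 9409/36)) + 2357 = (-25613 + 87133/36) + 2357 = -834935/36 + 2357 = -750083/36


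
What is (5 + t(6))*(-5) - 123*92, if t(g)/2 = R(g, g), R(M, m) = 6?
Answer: -11401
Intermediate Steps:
t(g) = 12 (t(g) = 2*6 = 12)
(5 + t(6))*(-5) - 123*92 = (5 + 12)*(-5) - 123*92 = 17*(-5) - 11316 = -85 - 11316 = -11401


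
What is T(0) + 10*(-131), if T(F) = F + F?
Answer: -1310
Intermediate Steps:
T(F) = 2*F
T(0) + 10*(-131) = 2*0 + 10*(-131) = 0 - 1310 = -1310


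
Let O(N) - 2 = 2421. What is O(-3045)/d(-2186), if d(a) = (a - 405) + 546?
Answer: -2423/2045 ≈ -1.1848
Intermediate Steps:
d(a) = 141 + a (d(a) = (-405 + a) + 546 = 141 + a)
O(N) = 2423 (O(N) = 2 + 2421 = 2423)
O(-3045)/d(-2186) = 2423/(141 - 2186) = 2423/(-2045) = 2423*(-1/2045) = -2423/2045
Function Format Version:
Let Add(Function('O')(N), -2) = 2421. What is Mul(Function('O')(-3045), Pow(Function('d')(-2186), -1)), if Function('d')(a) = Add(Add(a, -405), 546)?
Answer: Rational(-2423, 2045) ≈ -1.1848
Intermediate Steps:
Function('d')(a) = Add(141, a) (Function('d')(a) = Add(Add(-405, a), 546) = Add(141, a))
Function('O')(N) = 2423 (Function('O')(N) = Add(2, 2421) = 2423)
Mul(Function('O')(-3045), Pow(Function('d')(-2186), -1)) = Mul(2423, Pow(Add(141, -2186), -1)) = Mul(2423, Pow(-2045, -1)) = Mul(2423, Rational(-1, 2045)) = Rational(-2423, 2045)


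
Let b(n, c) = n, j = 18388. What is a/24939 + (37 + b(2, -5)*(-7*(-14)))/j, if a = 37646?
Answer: 698045435/458578332 ≈ 1.5222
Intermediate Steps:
a/24939 + (37 + b(2, -5)*(-7*(-14)))/j = 37646/24939 + (37 + 2*(-7*(-14)))/18388 = 37646*(1/24939) + (37 + 2*98)*(1/18388) = 37646/24939 + (37 + 196)*(1/18388) = 37646/24939 + 233*(1/18388) = 37646/24939 + 233/18388 = 698045435/458578332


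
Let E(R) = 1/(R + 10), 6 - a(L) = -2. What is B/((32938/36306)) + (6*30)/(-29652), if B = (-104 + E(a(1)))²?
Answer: 17447210355227/1465016364 ≈ 11909.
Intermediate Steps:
a(L) = 8 (a(L) = 6 - 1*(-2) = 6 + 2 = 8)
E(R) = 1/(10 + R)
B = 3500641/324 (B = (-104 + 1/(10 + 8))² = (-104 + 1/18)² = (-1871/18)² = 3500641/324 ≈ 10804.)
B/((32938/36306)) + (6*30)/(-29652) = 3500641/(324*((32938/36306))) + (6*30)/(-29652) = 3500641/(324*((32938*(1/36306)))) + 180*(-1/29652) = 3500641/(324*(16469/18153)) - 15/2471 = (3500641/324)*(18153/16469) - 15/2471 = 7060792897/592884 - 15/2471 = 17447210355227/1465016364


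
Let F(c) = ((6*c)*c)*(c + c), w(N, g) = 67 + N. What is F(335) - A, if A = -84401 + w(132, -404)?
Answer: 451228702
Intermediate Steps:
A = -84202 (A = -84401 + (67 + 132) = -84401 + 199 = -84202)
F(c) = 12*c³ (F(c) = (6*c²)*(2*c) = 12*c³)
F(335) - A = 12*335³ - 1*(-84202) = 12*37595375 + 84202 = 451144500 + 84202 = 451228702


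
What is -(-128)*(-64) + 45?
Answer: -8147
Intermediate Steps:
-(-128)*(-64) + 45 = -128*64 + 45 = -8192 + 45 = -8147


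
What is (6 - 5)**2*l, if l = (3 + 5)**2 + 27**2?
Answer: 793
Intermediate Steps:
l = 793 (l = 8**2 + 729 = 64 + 729 = 793)
(6 - 5)**2*l = (6 - 5)**2*793 = 1**2*793 = 1*793 = 793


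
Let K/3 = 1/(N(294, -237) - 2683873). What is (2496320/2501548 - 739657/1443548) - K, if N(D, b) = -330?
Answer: 1176536027445270171/2423234458415058428 ≈ 0.48552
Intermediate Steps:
K = -3/2684203 (K = 3/(-330 - 2683873) = 3/(-2684203) = 3*(-1/2684203) = -3/2684203 ≈ -1.1177e-6)
(2496320/2501548 - 739657/1443548) - K = (2496320/2501548 - 739657/1443548) - 1*(-3/2684203) = (2496320*(1/2501548) - 739657*1/1443548) + 3/2684203 = (624080/625387 - 739657/1443548) + 3/2684203 = 438317563581/902776153076 + 3/2684203 = 1176536027445270171/2423234458415058428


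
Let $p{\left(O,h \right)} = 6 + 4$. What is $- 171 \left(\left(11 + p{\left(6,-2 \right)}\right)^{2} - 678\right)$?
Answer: $40527$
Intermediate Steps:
$p{\left(O,h \right)} = 10$
$- 171 \left(\left(11 + p{\left(6,-2 \right)}\right)^{2} - 678\right) = - 171 \left(\left(11 + 10\right)^{2} - 678\right) = - 171 \left(21^{2} - 678\right) = - 171 \left(441 - 678\right) = \left(-171\right) \left(-237\right) = 40527$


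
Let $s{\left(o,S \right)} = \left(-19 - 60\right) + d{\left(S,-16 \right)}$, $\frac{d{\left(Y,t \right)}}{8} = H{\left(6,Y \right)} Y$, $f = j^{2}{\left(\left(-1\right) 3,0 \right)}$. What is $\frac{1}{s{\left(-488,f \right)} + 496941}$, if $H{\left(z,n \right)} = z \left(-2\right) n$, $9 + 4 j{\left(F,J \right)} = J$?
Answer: $\frac{8}{3955213} \approx 2.0226 \cdot 10^{-6}$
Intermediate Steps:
$j{\left(F,J \right)} = - \frac{9}{4} + \frac{J}{4}$
$f = \frac{81}{16}$ ($f = \left(- \frac{9}{4} + \frac{1}{4} \cdot 0\right)^{2} = \left(- \frac{9}{4} + 0\right)^{2} = \left(- \frac{9}{4}\right)^{2} = \frac{81}{16} \approx 5.0625$)
$H{\left(z,n \right)} = - 2 n z$ ($H{\left(z,n \right)} = - 2 z n = - 2 n z$)
$d{\left(Y,t \right)} = - 96 Y^{2}$ ($d{\left(Y,t \right)} = 8 \left(-2\right) Y 6 Y = 8 - 12 Y Y = 8 \left(- 12 Y^{2}\right) = - 96 Y^{2}$)
$s{\left(o,S \right)} = -79 - 96 S^{2}$ ($s{\left(o,S \right)} = \left(-19 - 60\right) - 96 S^{2} = -79 - 96 S^{2}$)
$\frac{1}{s{\left(-488,f \right)} + 496941} = \frac{1}{\left(-79 - 96 \left(\frac{81}{16}\right)^{2}\right) + 496941} = \frac{1}{\left(-79 - \frac{19683}{8}\right) + 496941} = \frac{1}{- \frac{20315}{8} + 496941} = \frac{1}{\frac{3955213}{8}} = \frac{8}{3955213}$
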